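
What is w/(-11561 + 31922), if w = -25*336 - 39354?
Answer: -15918/6787 ≈ -2.3454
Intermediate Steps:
w = -47754 (w = -8400 - 39354 = -47754)
w/(-11561 + 31922) = -47754/(-11561 + 31922) = -47754/20361 = -47754*1/20361 = -15918/6787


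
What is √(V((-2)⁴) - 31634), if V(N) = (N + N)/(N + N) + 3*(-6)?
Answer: I*√31651 ≈ 177.91*I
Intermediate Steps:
V(N) = -17 (V(N) = (2*N)/((2*N)) - 18 = (2*N)*(1/(2*N)) - 18 = 1 - 18 = -17)
√(V((-2)⁴) - 31634) = √(-17 - 31634) = √(-31651) = I*√31651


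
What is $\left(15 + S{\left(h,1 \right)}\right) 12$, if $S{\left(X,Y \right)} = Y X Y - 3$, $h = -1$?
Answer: $132$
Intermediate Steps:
$S{\left(X,Y \right)} = -3 + X Y^{2}$ ($S{\left(X,Y \right)} = X Y Y - 3 = X Y^{2} - 3 = -3 + X Y^{2}$)
$\left(15 + S{\left(h,1 \right)}\right) 12 = \left(15 - 4\right) 12 = 11 \cdot 12 = 132$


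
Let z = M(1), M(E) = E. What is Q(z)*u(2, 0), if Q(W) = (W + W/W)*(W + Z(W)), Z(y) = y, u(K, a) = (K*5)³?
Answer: 4000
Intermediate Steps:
u(K, a) = 125*K³ (u(K, a) = (5*K)³ = 125*K³)
z = 1
Q(W) = 2*W*(1 + W) (Q(W) = (W + W/W)*(W + W) = (W + 1)*(2*W) = (1 + W)*(2*W) = 2*W*(1 + W))
Q(z)*u(2, 0) = (2*1*(1 + 1))*(125*2³) = (2*1*2)*(125*8) = 4*1000 = 4000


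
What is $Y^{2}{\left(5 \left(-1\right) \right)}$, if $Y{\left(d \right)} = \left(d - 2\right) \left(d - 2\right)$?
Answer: $2401$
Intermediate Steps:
$Y{\left(d \right)} = \left(-2 + d\right)^{2}$ ($Y{\left(d \right)} = \left(-2 + d\right) \left(-2 + d\right) = \left(-2 + d\right)^{2}$)
$Y^{2}{\left(5 \left(-1\right) \right)} = \left(\left(-2 + 5 \left(-1\right)\right)^{2}\right)^{2} = \left(\left(-2 - 5\right)^{2}\right)^{2} = \left(\left(-7\right)^{2}\right)^{2} = 49^{2} = 2401$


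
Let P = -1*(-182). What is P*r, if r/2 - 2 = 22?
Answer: 8736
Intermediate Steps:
r = 48 (r = 4 + 2*22 = 4 + 44 = 48)
P = 182
P*r = 182*48 = 8736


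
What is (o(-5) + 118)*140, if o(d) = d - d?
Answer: 16520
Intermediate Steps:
o(d) = 0
(o(-5) + 118)*140 = (0 + 118)*140 = 118*140 = 16520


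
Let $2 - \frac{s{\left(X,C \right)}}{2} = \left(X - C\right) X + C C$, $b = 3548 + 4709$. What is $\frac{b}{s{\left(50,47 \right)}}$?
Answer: $- \frac{8257}{4714} \approx -1.7516$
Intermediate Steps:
$b = 8257$
$s{\left(X,C \right)} = 4 - 2 C^{2} - 2 X \left(X - C\right)$ ($s{\left(X,C \right)} = 4 - 2 \left(\left(X - C\right) X + C C\right) = 4 - 2 \left(X \left(X - C\right) + C^{2}\right) = 4 - 2 \left(C^{2} + X \left(X - C\right)\right) = 4 - \left(2 C^{2} + 2 X \left(X - C\right)\right) = 4 - 2 C^{2} - 2 X \left(X - C\right)$)
$\frac{b}{s{\left(50,47 \right)}} = \frac{8257}{4 - 2 \cdot 47^{2} - 2 \cdot 50^{2} + 2 \cdot 47 \cdot 50} = \frac{8257}{4 - 4418 - 5000 + 4700} = \frac{8257}{-4714} = 8257 \left(- \frac{1}{4714}\right) = - \frac{8257}{4714}$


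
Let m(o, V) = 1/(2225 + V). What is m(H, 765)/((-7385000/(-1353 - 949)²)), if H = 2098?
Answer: -1324801/5520287500 ≈ -0.00023999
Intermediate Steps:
m(H, 765)/((-7385000/(-1353 - 949)²)) = 1/((2225 + 765)*((-7385000/(-1353 - 949)²))) = 1/(2990*((-7385000/((-2302)²)))) = 1/(2990*((-7385000/5299204))) = 1/(2990*((-7385000*1/5299204))) = 1/(2990*(-1846250/1324801)) = (1/2990)*(-1324801/1846250) = -1324801/5520287500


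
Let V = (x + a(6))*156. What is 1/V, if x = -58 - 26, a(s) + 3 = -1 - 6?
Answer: -1/14664 ≈ -6.8194e-5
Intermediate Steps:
a(s) = -10 (a(s) = -3 + (-1 - 6) = -3 - 7 = -10)
x = -84
V = -14664 (V = (-84 - 10)*156 = -94*156 = -14664)
1/V = 1/(-14664) = -1/14664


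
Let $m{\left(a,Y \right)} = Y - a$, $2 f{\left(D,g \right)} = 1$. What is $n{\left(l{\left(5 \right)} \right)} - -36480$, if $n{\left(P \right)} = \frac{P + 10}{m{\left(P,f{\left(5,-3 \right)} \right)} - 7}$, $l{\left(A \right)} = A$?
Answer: $\frac{839010}{23} \approx 36479.0$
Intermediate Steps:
$f{\left(D,g \right)} = \frac{1}{2}$ ($f{\left(D,g \right)} = \frac{1}{2} \cdot 1 = \frac{1}{2}$)
$n{\left(P \right)} = \frac{10 + P}{- \frac{13}{2} - P}$ ($n{\left(P \right)} = \frac{P + 10}{\left(\frac{1}{2} - P\right) - 7} = \frac{10 + P}{- \frac{13}{2} - P}$)
$n{\left(l{\left(5 \right)} \right)} - -36480 = \frac{2 \left(-10 - 5\right)}{13 + 2 \cdot 5} - -36480 = \frac{2 \left(-10 - 5\right)}{13 + 10} + 36480 = 2 \cdot \frac{1}{23} \left(-15\right) + 36480 = - \frac{30}{23} + 36480 = \frac{839010}{23}$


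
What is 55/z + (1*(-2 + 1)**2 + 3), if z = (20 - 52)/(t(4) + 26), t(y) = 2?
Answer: -353/8 ≈ -44.125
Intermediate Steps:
z = -8/7 (z = (20 - 52)/(2 + 26) = -32/28 = -32*1/28 = -8/7 ≈ -1.1429)
55/z + (1*(-2 + 1)**2 + 3) = 55/(-8/7) + (1*(-2 + 1)**2 + 3) = 55*(-7/8) + (1*(-1)**2 + 3) = -385/8 + (1*1 + 3) = -385/8 + (1 + 3) = -385/8 + 4 = -353/8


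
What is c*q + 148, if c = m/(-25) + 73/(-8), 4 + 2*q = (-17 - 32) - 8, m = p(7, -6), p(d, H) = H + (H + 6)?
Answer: 167597/400 ≈ 418.99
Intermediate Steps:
p(d, H) = 6 + 2*H (p(d, H) = H + (6 + H) = 6 + 2*H)
m = -6 (m = 6 + 2*(-6) = 6 - 12 = -6)
q = -61/2 (q = -2 + ((-17 - 32) - 8)/2 = -2 + (-49 - 8)/2 = -2 + (½)*(-57) = -2 - 57/2 = -61/2 ≈ -30.500)
c = -1777/200 (c = -6/(-25) + 73/(-8) = -6*(-1/25) + 73*(-⅛) = 6/25 - 73/8 = -1777/200 ≈ -8.8850)
c*q + 148 = -1777/200*(-61/2) + 148 = 108397/400 + 148 = 167597/400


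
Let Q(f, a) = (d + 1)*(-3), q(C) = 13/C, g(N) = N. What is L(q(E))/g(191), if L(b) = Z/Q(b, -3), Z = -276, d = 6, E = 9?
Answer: 92/1337 ≈ 0.068811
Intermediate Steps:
Q(f, a) = -21 (Q(f, a) = (6 + 1)*(-3) = 7*(-3) = -21)
L(b) = 92/7 (L(b) = -276/(-21) = -276*(-1/21) = 92/7)
L(q(E))/g(191) = (92/7)/191 = (92/7)*(1/191) = 92/1337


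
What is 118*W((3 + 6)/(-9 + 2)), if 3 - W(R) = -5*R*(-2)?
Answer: 13098/7 ≈ 1871.1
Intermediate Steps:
W(R) = 3 - 10*R (W(R) = 3 - (-5*R)*(-2) = 3 - 10*R)
118*W((3 + 6)/(-9 + 2)) = 118*(3 - 10*(3 + 6)/(-9 + 2)) = 118*(3 - 90/(-7)) = 118*(3 - 90*(-1)/7) = 118*(3 - 10*(-9/7)) = 118*(3 + 90/7) = 118*(111/7) = 13098/7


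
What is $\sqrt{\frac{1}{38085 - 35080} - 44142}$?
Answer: $\frac{i \sqrt{398603360545}}{3005} \approx 210.1 i$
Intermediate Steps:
$\sqrt{\frac{1}{38085 - 35080} - 44142} = \sqrt{\frac{1}{3005} - 44142} = \sqrt{- \frac{132646709}{3005}} = \frac{i \sqrt{398603360545}}{3005}$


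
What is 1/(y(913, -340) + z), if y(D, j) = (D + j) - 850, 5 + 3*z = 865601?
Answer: 1/288255 ≈ 3.4692e-6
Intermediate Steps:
z = 288532 (z = -5/3 + (⅓)*865601 = -5/3 + 865601/3 = 288532)
y(D, j) = -850 + D + j
1/(y(913, -340) + z) = 1/((-850 + 913 - 340) + 288532) = 1/(-277 + 288532) = 1/288255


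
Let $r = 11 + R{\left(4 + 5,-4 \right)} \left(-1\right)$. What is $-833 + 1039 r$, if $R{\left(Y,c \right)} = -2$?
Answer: $12674$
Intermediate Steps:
$r = 13$ ($r = 11 - -2 = 11 + 2 = 13$)
$-833 + 1039 r = -833 + 1039 \cdot 13 = -833 + 13507 = 12674$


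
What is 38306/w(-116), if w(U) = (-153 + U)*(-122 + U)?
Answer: 19153/32011 ≈ 0.59833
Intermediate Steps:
38306/w(-116) = 38306/(18666 + (-116)² - 275*(-116)) = 38306/(18666 + 13456 + 31900) = 38306/64022 = 38306*(1/64022) = 19153/32011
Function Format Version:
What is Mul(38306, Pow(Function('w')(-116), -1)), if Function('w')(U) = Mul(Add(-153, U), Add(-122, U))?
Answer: Rational(19153, 32011) ≈ 0.59833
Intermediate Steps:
Mul(38306, Pow(Function('w')(-116), -1)) = Mul(38306, Pow(Add(18666, Pow(-116, 2), Mul(-275, -116)), -1)) = Mul(38306, Pow(Add(18666, 13456, 31900), -1)) = Mul(38306, Pow(64022, -1)) = Mul(38306, Rational(1, 64022)) = Rational(19153, 32011)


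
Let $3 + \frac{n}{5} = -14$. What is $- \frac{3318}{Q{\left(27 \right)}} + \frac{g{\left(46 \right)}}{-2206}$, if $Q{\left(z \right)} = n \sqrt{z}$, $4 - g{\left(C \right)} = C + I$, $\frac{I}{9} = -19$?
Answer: $- \frac{129}{2206} + \frac{1106 \sqrt{3}}{255} \approx 7.4539$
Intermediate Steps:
$I = -171$ ($I = 9 \left(-19\right) = -171$)
$n = -85$ ($n = -15 + 5 \left(-14\right) = -15 - 70 = -85$)
$g{\left(C \right)} = 175 - C$ ($g{\left(C \right)} = 4 - \left(C - 171\right) = 4 - \left(-171 + C\right) = 175 - C$)
$Q{\left(z \right)} = - 85 \sqrt{z}$
$- \frac{3318}{Q{\left(27 \right)}} + \frac{g{\left(46 \right)}}{-2206} = - \frac{3318}{\left(-85\right) \sqrt{27}} + \frac{175 - 46}{-2206} = - \frac{3318}{\left(-85\right) 3 \sqrt{3}} + \left(175 - 46\right) \left(- \frac{1}{2206}\right) = - \frac{3318}{\left(-255\right) \sqrt{3}} + 129 \left(- \frac{1}{2206}\right) = - 3318 \left(- \frac{\sqrt{3}}{765}\right) - \frac{129}{2206} = \frac{1106 \sqrt{3}}{255} - \frac{129}{2206} = - \frac{129}{2206} + \frac{1106 \sqrt{3}}{255}$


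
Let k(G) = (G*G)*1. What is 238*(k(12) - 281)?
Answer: -32606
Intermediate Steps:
k(G) = G² (k(G) = G²*1 = G²)
238*(k(12) - 281) = 238*(12² - 281) = 238*(144 - 281) = 238*(-137) = -32606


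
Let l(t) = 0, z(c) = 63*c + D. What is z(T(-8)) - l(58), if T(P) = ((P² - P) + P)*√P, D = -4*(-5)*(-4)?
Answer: -80 + 8064*I*√2 ≈ -80.0 + 11404.0*I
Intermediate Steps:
D = -80 (D = 20*(-4) = -80)
T(P) = P^(5/2) (T(P) = P²*√P = P^(5/2))
z(c) = -80 + 63*c (z(c) = 63*c - 80 = -80 + 63*c)
z(T(-8)) - l(58) = (-80 + 63*(-8)^(5/2)) - 1*0 = (-80 + 63*(128*I*√2)) + 0 = (-80 + 8064*I*√2) + 0 = -80 + 8064*I*√2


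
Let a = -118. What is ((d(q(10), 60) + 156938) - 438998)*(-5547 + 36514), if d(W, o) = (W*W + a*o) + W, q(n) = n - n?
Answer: -8953798380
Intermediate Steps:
q(n) = 0
d(W, o) = W + W**2 - 118*o (d(W, o) = (W*W - 118*o) + W = (W**2 - 118*o) + W = W + W**2 - 118*o)
((d(q(10), 60) + 156938) - 438998)*(-5547 + 36514) = (((0 + 0**2 - 118*60) + 156938) - 438998)*(-5547 + 36514) = (((0 + 0 - 7080) + 156938) - 438998)*30967 = ((-7080 + 156938) - 438998)*30967 = (149858 - 438998)*30967 = -289140*30967 = -8953798380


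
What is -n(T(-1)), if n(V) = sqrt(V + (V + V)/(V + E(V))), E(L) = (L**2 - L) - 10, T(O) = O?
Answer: -I*sqrt(7)/3 ≈ -0.88192*I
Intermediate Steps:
E(L) = -10 + L**2 - L
n(V) = sqrt(V + 2*V/(-10 + V**2)) (n(V) = sqrt(V + (V + V)/(V + (-10 + V**2 - V))) = sqrt(V + (2*V)/(-10 + V**2)) = sqrt(V + 2*V/(-10 + V**2)))
-n(T(-1)) = -sqrt(-(-8 + (-1)**2)/(-10 + (-1)**2)) = -sqrt(-(-8 + 1)/(-10 + 1)) = -sqrt(-1*(-7)/(-9)) = -sqrt(-1*(-1/9)*(-7)) = -sqrt(-7/9) = -I*sqrt(7)/3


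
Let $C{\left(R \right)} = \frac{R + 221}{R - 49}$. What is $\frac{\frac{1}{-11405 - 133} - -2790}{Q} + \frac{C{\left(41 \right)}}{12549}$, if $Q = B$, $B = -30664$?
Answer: $- \frac{138517362593}{1479950553456} \approx -0.093596$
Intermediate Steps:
$C{\left(R \right)} = \frac{221 + R}{-49 + R}$
$Q = -30664$
$\frac{\frac{1}{-11405 - 133} - -2790}{Q} + \frac{C{\left(41 \right)}}{12549} = \frac{\frac{1}{-11405 - 133} - -2790}{-30664} + \frac{\frac{1}{-49 + 41} \left(221 + 41\right)}{12549} = \left(\frac{1}{-11538} + 2790\right) \left(- \frac{1}{30664}\right) + \frac{1}{-8} \cdot 262 \cdot \frac{1}{12549} = \left(- \frac{1}{11538} + 2790\right) \left(- \frac{1}{30664}\right) + \left(- \frac{1}{8}\right) 262 \cdot \frac{1}{12549} = \frac{32191019}{11538} \left(- \frac{1}{30664}\right) - \frac{131}{50196} = - \frac{32191019}{353801232} - \frac{131}{50196} = - \frac{138517362593}{1479950553456}$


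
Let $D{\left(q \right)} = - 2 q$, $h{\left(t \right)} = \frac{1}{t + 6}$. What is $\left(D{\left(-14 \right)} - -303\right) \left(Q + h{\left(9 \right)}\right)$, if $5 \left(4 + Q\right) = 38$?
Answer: $\frac{3641}{3} \approx 1213.7$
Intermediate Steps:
$h{\left(t \right)} = \frac{1}{6 + t}$
$Q = \frac{18}{5}$ ($Q = -4 + \frac{1}{5} \cdot 38 = -4 + \frac{38}{5} = \frac{18}{5} \approx 3.6$)
$\left(D{\left(-14 \right)} - -303\right) \left(Q + h{\left(9 \right)}\right) = \left(\left(-2\right) \left(-14\right) - -303\right) \left(\frac{18}{5} + \frac{1}{6 + 9}\right) = \left(28 + 303\right) \left(\frac{18}{5} + \frac{1}{15}\right) = 331 \left(\frac{18}{5} + \frac{1}{15}\right) = 331 \cdot \frac{11}{3} = \frac{3641}{3}$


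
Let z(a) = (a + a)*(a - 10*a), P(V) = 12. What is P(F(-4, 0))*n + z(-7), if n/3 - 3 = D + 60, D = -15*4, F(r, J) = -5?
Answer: -774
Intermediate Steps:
z(a) = -18*a² (z(a) = (2*a)*(-9*a) = -18*a²)
D = -60
n = 9 (n = 9 + 3*(-60 + 60) = 9 + 3*0 = 9 + 0 = 9)
P(F(-4, 0))*n + z(-7) = 12*9 - 18*(-7)² = 108 - 18*49 = 108 - 882 = -774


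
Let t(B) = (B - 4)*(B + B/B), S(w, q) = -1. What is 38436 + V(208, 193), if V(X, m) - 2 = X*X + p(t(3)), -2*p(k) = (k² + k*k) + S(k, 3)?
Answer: 163373/2 ≈ 81687.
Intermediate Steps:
t(B) = (1 + B)*(-4 + B) (t(B) = (-4 + B)*(B + 1) = (-4 + B)*(1 + B) = (1 + B)*(-4 + B))
p(k) = ½ - k² (p(k) = -((k² + k*k) - 1)/2 = -((k² + k²) - 1)/2 = -(2*k² - 1)/2 = -(-1 + 2*k²)/2 = ½ - k²)
V(X, m) = -27/2 + X² (V(X, m) = 2 + (X*X + (½ - (-4 + 3² - 3*3)²)) = 2 + (X² + (½ - (-4 + 9 - 9)²)) = 2 + (X² + (½ - 1*(-4)²)) = 2 + (X² + (½ - 1*16)) = 2 + (X² + (½ - 16)) = 2 + (X² - 31/2) = 2 + (-31/2 + X²) = -27/2 + X²)
38436 + V(208, 193) = 38436 + (-27/2 + 208²) = 38436 + (-27/2 + 43264) = 38436 + 86501/2 = 163373/2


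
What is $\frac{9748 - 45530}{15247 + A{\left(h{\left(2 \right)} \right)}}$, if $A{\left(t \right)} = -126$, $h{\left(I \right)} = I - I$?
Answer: $- \frac{35782}{15121} \approx -2.3664$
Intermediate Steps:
$h{\left(I \right)} = 0$
$\frac{9748 - 45530}{15247 + A{\left(h{\left(2 \right)} \right)}} = \frac{9748 - 45530}{15247 - 126} = - \frac{35782}{15121}$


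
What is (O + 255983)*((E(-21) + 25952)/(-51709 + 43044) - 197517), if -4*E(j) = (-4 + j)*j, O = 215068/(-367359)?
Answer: -643784337326809063987/12732662940 ≈ -5.0562e+10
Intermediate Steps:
O = -215068/367359 (O = 215068*(-1/367359) = -215068/367359 ≈ -0.58544)
E(j) = -j*(-4 + j)/4 (E(j) = -(-4 + j)*j/4 = -j*(-4 + j)/4)
(O + 255983)*((E(-21) + 25952)/(-51709 + 43044) - 197517) = (-215068/367359 + 255983)*(((¼)*(-21)*(4 - 1*(-21)) + 25952)/(-51709 + 43044) - 197517) = 94037443829*(((¼)*(-21)*(4 + 21) + 25952)/(-8665) - 197517)/367359 = 94037443829*(((¼)*(-21)*25 + 25952)*(-1/8665) - 197517)/367359 = 94037443829*((-525/4 + 25952)*(-1/8665) - 197517)/367359 = 94037443829*((103283/4)*(-1/8665) - 197517)/367359 = 94037443829*(-103283/34660 - 197517)/367359 = (94037443829/367359)*(-6846042503/34660) = -643784337326809063987/12732662940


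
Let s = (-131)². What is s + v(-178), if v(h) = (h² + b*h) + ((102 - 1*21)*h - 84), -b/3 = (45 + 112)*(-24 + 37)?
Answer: 1124237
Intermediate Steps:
s = 17161
b = -6123 (b = -3*(45 + 112)*(-24 + 37) = -471*13 = -3*2041 = -6123)
v(h) = -84 + h² - 6042*h (v(h) = (h² - 6123*h) + ((102 - 1*21)*h - 84) = (h² - 6123*h) + ((102 - 21)*h - 84) = (h² - 6123*h) + (81*h - 84) = (h² - 6123*h) + (-84 + 81*h) = -84 + h² - 6042*h)
s + v(-178) = 17161 + (-84 + (-178)² - 6042*(-178)) = 17161 + (-84 + 31684 + 1075476) = 17161 + 1107076 = 1124237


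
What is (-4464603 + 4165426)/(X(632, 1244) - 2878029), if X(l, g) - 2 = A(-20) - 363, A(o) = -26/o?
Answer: 2991770/28783887 ≈ 0.10394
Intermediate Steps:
X(l, g) = -3597/10 (X(l, g) = 2 + (-26/(-20) - 363) = 2 + (-26*(-1/20) - 363) = 2 + (13/10 - 363) = 2 - 3617/10 = -3597/10)
(-4464603 + 4165426)/(X(632, 1244) - 2878029) = (-4464603 + 4165426)/(-3597/10 - 2878029) = -299177/(-28783887/10) = -299177*(-10/28783887) = 2991770/28783887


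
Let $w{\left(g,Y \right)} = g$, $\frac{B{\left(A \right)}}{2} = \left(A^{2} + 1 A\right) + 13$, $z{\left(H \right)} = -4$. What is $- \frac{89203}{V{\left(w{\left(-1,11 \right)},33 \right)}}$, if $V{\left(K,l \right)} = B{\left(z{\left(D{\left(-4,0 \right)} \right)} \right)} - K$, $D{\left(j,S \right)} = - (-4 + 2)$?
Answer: $- \frac{89203}{51} \approx -1749.1$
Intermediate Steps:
$D{\left(j,S \right)} = 2$ ($D{\left(j,S \right)} = \left(-1\right) \left(-2\right) = 2$)
$B{\left(A \right)} = 26 + 2 A + 2 A^{2}$ ($B{\left(A \right)} = 2 \left(\left(A^{2} + 1 A\right) + 13\right) = 2 \left(\left(A^{2} + A\right) + 13\right) = 2 \left(\left(A + A^{2}\right) + 13\right) = 2 \left(13 + A + A^{2}\right) = 26 + 2 A + 2 A^{2}$)
$V{\left(K,l \right)} = 50 - K$ ($V{\left(K,l \right)} = \left(26 + 2 \left(-4\right) + 2 \left(-4\right)^{2}\right) - K = \left(26 - 8 + 2 \cdot 16\right) - K = \left(26 - 8 + 32\right) - K = 50 - K$)
$- \frac{89203}{V{\left(w{\left(-1,11 \right)},33 \right)}} = - \frac{89203}{50 - -1} = - \frac{89203}{50 + 1} = - \frac{89203}{51}$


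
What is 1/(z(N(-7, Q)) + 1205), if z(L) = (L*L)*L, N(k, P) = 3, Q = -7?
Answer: 1/1232 ≈ 0.00081169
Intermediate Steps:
z(L) = L³ (z(L) = L²*L = L³)
1/(z(N(-7, Q)) + 1205) = 1/(3³ + 1205) = 1/(27 + 1205) = 1/1232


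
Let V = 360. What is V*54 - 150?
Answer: 19290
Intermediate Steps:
V*54 - 150 = 360*54 - 150 = 19440 - 150 = 19290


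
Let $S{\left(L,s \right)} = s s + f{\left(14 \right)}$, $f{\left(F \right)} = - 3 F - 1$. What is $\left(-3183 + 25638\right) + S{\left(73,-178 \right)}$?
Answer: $54096$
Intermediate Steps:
$f{\left(F \right)} = -1 - 3 F$
$S{\left(L,s \right)} = -43 + s^{2}$ ($S{\left(L,s \right)} = s s - 43 = s^{2} - 43 = -43 + s^{2}$)
$\left(-3183 + 25638\right) + S{\left(73,-178 \right)} = \left(-3183 + 25638\right) - \left(43 - \left(-178\right)^{2}\right) = 22455 + \left(-43 + 31684\right) = 22455 + 31641 = 54096$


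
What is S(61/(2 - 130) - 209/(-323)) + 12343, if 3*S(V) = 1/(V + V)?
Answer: 13738847/1113 ≈ 12344.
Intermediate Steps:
S(V) = 1/(6*V) (S(V) = 1/(3*(V + V)) = 1/(3*((2*V))) = (1/(2*V))/3 = 1/(6*V))
S(61/(2 - 130) - 209/(-323)) + 12343 = 1/(6*(61/(2 - 130) - 209/(-323))) + 12343 = 1/(6*(61/(-128) - 209*(-1/323))) + 12343 = 1/(6*(61*(-1/128) + 11/17)) + 12343 = 1/(6*(-61/128 + 11/17)) + 12343 = 1/(6*(371/2176)) + 12343 = (⅙)*(2176/371) + 12343 = 1088/1113 + 12343 = 13738847/1113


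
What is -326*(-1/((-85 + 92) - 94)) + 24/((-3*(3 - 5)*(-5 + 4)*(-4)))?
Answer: -239/87 ≈ -2.7471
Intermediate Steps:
-326*(-1/((-85 + 92) - 94)) + 24/((-3*(3 - 5)*(-5 + 4)*(-4))) = -326*(-1/(7 - 94)) + 24/((-(-6)*(-1)*(-4))) = -326/((-1*(-87))) + 24/((-3*2*(-4))) = -326/87 + 24/((-6*(-4))) = -326*1/87 + 24/24 = -326/87 + 24*(1/24) = -326/87 + 1 = -239/87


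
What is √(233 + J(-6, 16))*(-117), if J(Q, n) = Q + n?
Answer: -1053*√3 ≈ -1823.8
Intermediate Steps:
√(233 + J(-6, 16))*(-117) = √(233 + (-6 + 16))*(-117) = √(233 + 10)*(-117) = √243*(-117) = (9*√3)*(-117) = -1053*√3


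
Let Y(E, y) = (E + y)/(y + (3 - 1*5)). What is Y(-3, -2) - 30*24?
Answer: -2875/4 ≈ -718.75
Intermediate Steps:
Y(E, y) = (E + y)/(-2 + y) (Y(E, y) = (E + y)/(y + (3 - 5)) = (E + y)/(y - 2) = (E + y)/(-2 + y))
Y(-3, -2) - 30*24 = (-3 - 2)/(-2 - 2) - 30*24 = -5/(-4) - 720 = -¼*(-5) - 720 = 5/4 - 720 = -2875/4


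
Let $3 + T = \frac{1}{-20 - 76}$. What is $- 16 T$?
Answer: $\frac{289}{6} \approx 48.167$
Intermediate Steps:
$T = - \frac{289}{96}$ ($T = -3 + \frac{1}{-20 - 76} = -3 + \frac{1}{-96} = -3 - \frac{1}{96} = - \frac{289}{96} \approx -3.0104$)
$- 16 T = \left(-16\right) \left(- \frac{289}{96}\right) = \frac{289}{6}$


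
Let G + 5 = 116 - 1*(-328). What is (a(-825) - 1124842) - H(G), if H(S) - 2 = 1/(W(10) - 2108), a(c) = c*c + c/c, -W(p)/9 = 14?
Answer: -992383011/2234 ≈ -4.4422e+5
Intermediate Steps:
W(p) = -126 (W(p) = -9*14 = -126)
a(c) = 1 + c² (a(c) = c² + 1 = 1 + c²)
G = 439 (G = -5 + (116 - 1*(-328)) = -5 + (116 + 328) = -5 + 444 = 439)
H(S) = 4467/2234 (H(S) = 2 + 1/(-126 - 2108) = 2 + 1/(-2234) = 2 - 1/2234 = 4467/2234)
(a(-825) - 1124842) - H(G) = ((1 + (-825)²) - 1124842) - 1*4467/2234 = ((1 + 680625) - 1124842) - 4467/2234 = (680626 - 1124842) - 4467/2234 = -444216 - 4467/2234 = -992383011/2234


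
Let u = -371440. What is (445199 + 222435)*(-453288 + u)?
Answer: -550616453552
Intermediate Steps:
(445199 + 222435)*(-453288 + u) = (445199 + 222435)*(-453288 - 371440) = 667634*(-824728) = -550616453552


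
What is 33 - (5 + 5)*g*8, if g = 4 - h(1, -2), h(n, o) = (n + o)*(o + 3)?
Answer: -367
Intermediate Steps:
h(n, o) = (3 + o)*(n + o) (h(n, o) = (n + o)*(3 + o) = (3 + o)*(n + o))
g = 5 (g = 4 - ((-2)² + 3*1 + 3*(-2) + 1*(-2)) = 4 - (4 + 3 - 6 - 2) = 4 - 1*(-1) = 4 + 1 = 5)
33 - (5 + 5)*g*8 = 33 - (5 + 5)*5*8 = 33 - 10*5*8 = 33 - 50*8 = 33 - 1*400 = 33 - 400 = -367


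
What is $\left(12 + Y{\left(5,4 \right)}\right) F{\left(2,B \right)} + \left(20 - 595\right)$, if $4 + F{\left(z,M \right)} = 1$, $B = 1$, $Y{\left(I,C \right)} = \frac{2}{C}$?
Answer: $- \frac{1225}{2} \approx -612.5$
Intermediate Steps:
$F{\left(z,M \right)} = -3$ ($F{\left(z,M \right)} = -4 + 1 = -3$)
$\left(12 + Y{\left(5,4 \right)}\right) F{\left(2,B \right)} + \left(20 - 595\right) = \left(12 + \frac{2}{4}\right) \left(-3\right) + \left(20 - 595\right) = \left(12 + 2 \cdot \frac{1}{4}\right) \left(-3\right) + \left(20 - 595\right) = \left(12 + \frac{1}{2}\right) \left(-3\right) - 575 = \frac{25}{2} \left(-3\right) - 575 = - \frac{75}{2} - 575 = - \frac{1225}{2}$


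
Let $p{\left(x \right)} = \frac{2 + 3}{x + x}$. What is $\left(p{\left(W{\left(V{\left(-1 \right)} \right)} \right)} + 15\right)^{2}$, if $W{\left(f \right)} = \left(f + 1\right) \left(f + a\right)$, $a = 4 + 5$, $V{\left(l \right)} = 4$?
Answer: $\frac{152881}{676} \approx 226.16$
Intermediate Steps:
$a = 9$
$W{\left(f \right)} = \left(1 + f\right) \left(9 + f\right)$ ($W{\left(f \right)} = \left(f + 1\right) \left(f + 9\right) = \left(1 + f\right) \left(9 + f\right)$)
$p{\left(x \right)} = \frac{5}{2 x}$
$\left(p{\left(W{\left(V{\left(-1 \right)} \right)} \right)} + 15\right)^{2} = \left(\frac{5}{2 \left(9 + 4^{2} + 10 \cdot 4\right)} + 15\right)^{2} = \left(\frac{5}{2 \left(9 + 16 + 40\right)} + 15\right)^{2} = \left(\frac{5}{2 \cdot 65} + 15\right)^{2} = \left(\frac{5}{2} \cdot \frac{1}{65} + 15\right)^{2} = \left(\frac{1}{26} + 15\right)^{2} = \left(\frac{391}{26}\right)^{2} = \frac{152881}{676}$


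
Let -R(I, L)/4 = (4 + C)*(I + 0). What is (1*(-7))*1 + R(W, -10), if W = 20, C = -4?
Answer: -7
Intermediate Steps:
R(I, L) = 0 (R(I, L) = -4*(4 - 4)*(I + 0) = -0*I = -4*0 = 0)
(1*(-7))*1 + R(W, -10) = (1*(-7))*1 + 0 = -7*1 + 0 = -7 + 0 = -7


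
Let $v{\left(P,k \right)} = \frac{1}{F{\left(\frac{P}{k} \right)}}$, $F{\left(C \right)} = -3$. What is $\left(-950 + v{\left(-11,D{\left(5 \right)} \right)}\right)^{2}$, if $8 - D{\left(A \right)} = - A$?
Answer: $\frac{8128201}{9} \approx 9.0313 \cdot 10^{5}$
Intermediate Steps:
$D{\left(A \right)} = 8 + A$ ($D{\left(A \right)} = 8 - - A = 8 + A$)
$v{\left(P,k \right)} = - \frac{1}{3}$ ($v{\left(P,k \right)} = \frac{1}{-3} = - \frac{1}{3}$)
$\left(-950 + v{\left(-11,D{\left(5 \right)} \right)}\right)^{2} = \left(-950 - \frac{1}{3}\right)^{2} = \left(- \frac{2851}{3}\right)^{2} = \frac{8128201}{9}$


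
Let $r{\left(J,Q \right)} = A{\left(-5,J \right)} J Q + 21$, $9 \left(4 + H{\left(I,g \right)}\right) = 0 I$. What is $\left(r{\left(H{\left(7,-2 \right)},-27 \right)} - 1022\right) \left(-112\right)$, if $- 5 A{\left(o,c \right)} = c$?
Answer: $\frac{512176}{5} \approx 1.0244 \cdot 10^{5}$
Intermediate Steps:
$A{\left(o,c \right)} = - \frac{c}{5}$
$H{\left(I,g \right)} = -4$ ($H{\left(I,g \right)} = -4 + \frac{0 I}{9} = -4 + \frac{1}{9} \cdot 0 = -4 + 0 = -4$)
$r{\left(J,Q \right)} = 21 - \frac{Q J^{2}}{5}$ ($r{\left(J,Q \right)} = - \frac{J}{5} J Q + 21 = - \frac{J^{2}}{5} Q + 21 = - \frac{Q J^{2}}{5} + 21 = 21 - \frac{Q J^{2}}{5}$)
$\left(r{\left(H{\left(7,-2 \right)},-27 \right)} - 1022\right) \left(-112\right) = \left(\left(21 - - \frac{27 \left(-4\right)^{2}}{5}\right) - 1022\right) \left(-112\right) = \left(\left(21 - \left(- \frac{27}{5}\right) 16\right) - 1022\right) \left(-112\right) = \left(\left(21 + \frac{432}{5}\right) - 1022\right) \left(-112\right) = \left(\frac{537}{5} - 1022\right) \left(-112\right) = \left(- \frac{4573}{5}\right) \left(-112\right) = \frac{512176}{5}$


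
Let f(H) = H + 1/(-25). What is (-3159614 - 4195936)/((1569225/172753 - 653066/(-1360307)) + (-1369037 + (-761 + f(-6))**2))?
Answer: 77166653147145046875/8190038412039413311 ≈ 9.4220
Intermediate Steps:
f(H) = -1/25 + H (f(H) = H - 1/25 = -1/25 + H)
(-3159614 - 4195936)/((1569225/172753 - 653066/(-1360307)) + (-1369037 + (-761 + f(-6))**2)) = (-3159614 - 4195936)/((1569225/172753 - 653066/(-1360307)) + (-1369037 + (-761 + (-1/25 - 6))**2)) = -7355550/((1569225*(1/172753) - 653066*(-1/1360307)) + (-1369037 + (-761 - 151/25)**2)) = -7355550/((224175/24679 + 653066/1360307) + (-1369037 + (-19176/25)**2)) = -7355550/(321063837539/33571016453 + (-1369037 + 367718976/625)) = -7355550/(321063837539/33571016453 - 487929149/625) = -7355550/(-16380076824078826622/20981885283125) = -7355550*(-20981885283125/16380076824078826622) = 77166653147145046875/8190038412039413311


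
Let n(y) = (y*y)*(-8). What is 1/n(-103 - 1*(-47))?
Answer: -1/25088 ≈ -3.9860e-5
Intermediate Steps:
n(y) = -8*y² (n(y) = y²*(-8) = -8*y²)
1/n(-103 - 1*(-47)) = 1/(-8*(-103 - 1*(-47))²) = 1/(-8*(-103 + 47)²) = 1/(-8*(-56)²) = 1/(-8*3136) = 1/(-25088) = -1/25088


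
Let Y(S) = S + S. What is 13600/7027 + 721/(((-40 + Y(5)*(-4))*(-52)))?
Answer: 61642467/29232320 ≈ 2.1087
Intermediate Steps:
Y(S) = 2*S
13600/7027 + 721/(((-40 + Y(5)*(-4))*(-52))) = 13600/7027 + 721/(((-40 + (2*5)*(-4))*(-52))) = 13600*(1/7027) + 721/(((-40 + 10*(-4))*(-52))) = 13600/7027 + 721/(((-40 - 40)*(-52))) = 13600/7027 + 721/((-80*(-52))) = 13600/7027 + 721/4160 = 61642467/29232320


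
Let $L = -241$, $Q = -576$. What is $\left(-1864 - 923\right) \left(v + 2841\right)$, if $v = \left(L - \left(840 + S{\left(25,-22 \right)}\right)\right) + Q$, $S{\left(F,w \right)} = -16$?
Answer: $-3344400$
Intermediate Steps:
$v = -1641$ ($v = \left(-241 - 824\right) - 576 = -1065 - 576 = -1641$)
$\left(-1864 - 923\right) \left(v + 2841\right) = \left(-1864 - 923\right) \left(-1641 + 2841\right) = \left(-2787\right) 1200 = -3344400$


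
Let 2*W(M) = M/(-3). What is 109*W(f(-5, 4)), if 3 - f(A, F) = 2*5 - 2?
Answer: 545/6 ≈ 90.833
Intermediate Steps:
f(A, F) = -5 (f(A, F) = 3 - (2*5 - 2) = 3 - (10 - 2) = 3 - 1*8 = 3 - 8 = -5)
W(M) = -M/6 (W(M) = (M/(-3))/2 = (M*(-1/3))/2 = (-M/3)/2 = -M/6)
109*W(f(-5, 4)) = 109*(-1/6*(-5)) = 109*(5/6) = 545/6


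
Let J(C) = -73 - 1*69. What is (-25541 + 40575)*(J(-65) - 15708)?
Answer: -238288900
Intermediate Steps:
J(C) = -142 (J(C) = -73 - 69 = -142)
(-25541 + 40575)*(J(-65) - 15708) = (-25541 + 40575)*(-142 - 15708) = 15034*(-15850) = -238288900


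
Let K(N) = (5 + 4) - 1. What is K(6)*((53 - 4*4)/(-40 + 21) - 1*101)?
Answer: -15648/19 ≈ -823.58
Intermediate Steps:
K(N) = 8 (K(N) = 9 - 1 = 8)
K(6)*((53 - 4*4)/(-40 + 21) - 1*101) = 8*((53 - 4*4)/(-40 + 21) - 1*101) = 8*((53 - 16)/(-19) - 101) = 8*(37*(-1/19) - 101) = 8*(-37/19 - 101) = 8*(-1956/19) = -15648/19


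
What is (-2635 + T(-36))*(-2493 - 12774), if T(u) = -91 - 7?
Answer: 41724711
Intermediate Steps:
T(u) = -98
(-2635 + T(-36))*(-2493 - 12774) = (-2635 - 98)*(-2493 - 12774) = -2733*(-15267) = 41724711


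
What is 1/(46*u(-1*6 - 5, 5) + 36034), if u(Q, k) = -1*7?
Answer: 1/35712 ≈ 2.8002e-5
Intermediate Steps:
u(Q, k) = -7
1/(46*u(-1*6 - 5, 5) + 36034) = 1/(46*(-7) + 36034) = 1/(-322 + 36034) = 1/35712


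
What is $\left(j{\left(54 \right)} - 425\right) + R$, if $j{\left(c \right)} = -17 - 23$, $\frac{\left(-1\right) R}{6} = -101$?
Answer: $141$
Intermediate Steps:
$R = 606$ ($R = \left(-6\right) \left(-101\right) = 606$)
$j{\left(c \right)} = -40$
$\left(j{\left(54 \right)} - 425\right) + R = \left(-40 - 425\right) + 606 = -465 + 606 = 141$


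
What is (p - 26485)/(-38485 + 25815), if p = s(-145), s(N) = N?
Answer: 2663/1267 ≈ 2.1018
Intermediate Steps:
p = -145
(p - 26485)/(-38485 + 25815) = (-145 - 26485)/(-38485 + 25815) = -26630/(-12670) = -26630*(-1/12670) = 2663/1267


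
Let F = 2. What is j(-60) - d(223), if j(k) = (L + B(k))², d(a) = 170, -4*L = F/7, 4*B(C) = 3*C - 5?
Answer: 1548929/784 ≈ 1975.7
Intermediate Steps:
B(C) = -5/4 + 3*C/4 (B(C) = (3*C - 5)/4 = (-5 + 3*C)/4 = -5/4 + 3*C/4)
L = -1/14 (L = -1/(2*7) = -¼*2/7 = -1/14 ≈ -0.071429)
j(k) = (-37/28 + 3*k/4)² (j(k) = (-1/14 + (-5/4 + 3*k/4))² = (-37/28 + 3*k/4)²)
j(-60) - d(223) = (-37 + 21*(-60))²/784 - 1*170 = (-37 - 1260)²/784 - 170 = (1/784)*(-1297)² - 170 = (1/784)*1682209 - 170 = 1682209/784 - 170 = 1548929/784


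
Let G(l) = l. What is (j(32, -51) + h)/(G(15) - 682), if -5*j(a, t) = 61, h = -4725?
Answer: 23686/3335 ≈ 7.1022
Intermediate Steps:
j(a, t) = -61/5 (j(a, t) = -1/5*61 = -61/5)
(j(32, -51) + h)/(G(15) - 682) = (-61/5 - 4725)/(15 - 682) = -23686/5/(-667) = -23686/5*(-1/667) = 23686/3335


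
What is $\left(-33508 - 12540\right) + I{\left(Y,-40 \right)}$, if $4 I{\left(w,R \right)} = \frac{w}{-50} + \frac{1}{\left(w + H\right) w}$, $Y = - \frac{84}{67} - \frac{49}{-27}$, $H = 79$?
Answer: $- \frac{24337984282059529}{528535132020} \approx -46048.0$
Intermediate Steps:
$Y = \frac{1015}{1809}$ ($Y = \left(-84\right) \frac{1}{67} - - \frac{49}{27} = - \frac{84}{67} + \frac{49}{27} = \frac{1015}{1809} \approx 0.56108$)
$I{\left(w,R \right)} = - \frac{w}{200} + \frac{1}{4 w \left(79 + w\right)}$ ($I{\left(w,R \right)} = \frac{\frac{w}{-50} + \frac{1}{\left(w + 79\right) w}}{4} = \frac{w \left(- \frac{1}{50}\right) + \frac{1}{\left(79 + w\right) w}}{4} = \frac{- \frac{w}{50} + \frac{1}{w \left(79 + w\right)}}{4} = - \frac{w}{200} + \frac{1}{4 w \left(79 + w\right)}$)
$\left(-33508 - 12540\right) + I{\left(Y,-40 \right)} = \left(-33508 - 12540\right) + \frac{50 - \left(\frac{1015}{1809}\right)^{3} - 79 \left(\frac{1015}{1809}\right)^{2}}{200 \cdot \frac{1015}{1809} \left(79 + \frac{1015}{1809}\right)} = -46048 + \frac{1}{200} \cdot \frac{1809}{1015} \frac{1}{\frac{143926}{1809}} \left(50 - \frac{1045678375}{5919918129} - \frac{81387775}{3272481}\right) = -46048 + \frac{1}{200} \cdot \frac{1809}{1015} \cdot \frac{1809}{143926} \left(50 - \frac{1045678375}{5919918129} - \frac{81387775}{3272481}\right) = -46048 + \frac{1}{200} \cdot \frac{1809}{1015} \cdot \frac{1809}{143926} \cdot \frac{147719743100}{5919918129} = -46048 + \frac{1477197431}{528535132020} = - \frac{24337984282059529}{528535132020}$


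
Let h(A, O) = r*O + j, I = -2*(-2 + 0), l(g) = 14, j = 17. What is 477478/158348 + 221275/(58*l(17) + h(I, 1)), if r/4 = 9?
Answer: 3545147217/13697102 ≈ 258.82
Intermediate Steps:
r = 36 (r = 4*9 = 36)
I = 4 (I = -2*(-2) = 4)
h(A, O) = 17 + 36*O (h(A, O) = 36*O + 17 = 17 + 36*O)
477478/158348 + 221275/(58*l(17) + h(I, 1)) = 477478/158348 + 221275/(58*14 + (17 + 36*1)) = 477478*(1/158348) + 221275/(812 + (17 + 36)) = 238739/79174 + 221275/(812 + 53) = 238739/79174 + 221275/865 = 238739/79174 + 221275*(1/865) = 238739/79174 + 44255/173 = 3545147217/13697102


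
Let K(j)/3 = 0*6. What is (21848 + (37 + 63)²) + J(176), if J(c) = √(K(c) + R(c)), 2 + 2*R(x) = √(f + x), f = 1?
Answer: 31848 + √(-4 + 2*√177)/2 ≈ 31850.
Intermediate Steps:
R(x) = -1 + √(1 + x)/2
K(j) = 0 (K(j) = 3*(0*6) = 3*0 = 0)
J(c) = √(-1 + √(1 + c)/2) (J(c) = √(0 + (-1 + √(1 + c)/2)) = √(-1 + √(1 + c)/2))
(21848 + (37 + 63)²) + J(176) = (21848 + (37 + 63)²) + √(-4 + 2*√(1 + 176))/2 = (21848 + 100²) + √(-4 + 2*√177)/2 = (21848 + 10000) + √(-4 + 2*√177)/2 = 31848 + √(-4 + 2*√177)/2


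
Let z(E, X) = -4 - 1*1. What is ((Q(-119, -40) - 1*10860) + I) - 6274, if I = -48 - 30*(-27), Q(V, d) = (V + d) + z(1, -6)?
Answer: -16536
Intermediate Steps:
z(E, X) = -5 (z(E, X) = -4 - 1 = -5)
Q(V, d) = -5 + V + d (Q(V, d) = (V + d) - 5 = -5 + V + d)
I = 762 (I = -48 + 810 = 762)
((Q(-119, -40) - 1*10860) + I) - 6274 = (((-5 - 119 - 40) - 1*10860) + 762) - 6274 = ((-164 - 10860) + 762) - 6274 = (-11024 + 762) - 6274 = -10262 - 6274 = -16536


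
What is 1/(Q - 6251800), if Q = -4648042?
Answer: -1/10899842 ≈ -9.1744e-8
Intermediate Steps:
1/(Q - 6251800) = 1/(-4648042 - 6251800) = 1/(-10899842) = -1/10899842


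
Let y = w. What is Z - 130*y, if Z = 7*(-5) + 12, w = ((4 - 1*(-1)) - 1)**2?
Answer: -2103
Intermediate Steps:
w = 16 (w = ((4 + 1) - 1)**2 = (5 - 1)**2 = 4**2 = 16)
Z = -23 (Z = -35 + 12 = -23)
y = 16
Z - 130*y = -23 - 130*16 = -23 - 2080 = -2103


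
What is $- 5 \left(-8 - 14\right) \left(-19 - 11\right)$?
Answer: $-3300$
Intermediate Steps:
$- 5 \left(-8 - 14\right) \left(-19 - 11\right) = \left(-5\right) \left(-22\right) \left(-19 - 11\right) = 110 \left(-30\right) = -3300$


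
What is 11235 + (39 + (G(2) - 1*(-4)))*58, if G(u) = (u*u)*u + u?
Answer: 14309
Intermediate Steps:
G(u) = u + u³ (G(u) = u²*u + u = u³ + u = u + u³)
11235 + (39 + (G(2) - 1*(-4)))*58 = 11235 + (39 + ((2 + 2³) - 1*(-4)))*58 = 11235 + (39 + ((2 + 8) + 4))*58 = 11235 + (39 + (10 + 4))*58 = 11235 + (39 + 14)*58 = 11235 + 53*58 = 11235 + 3074 = 14309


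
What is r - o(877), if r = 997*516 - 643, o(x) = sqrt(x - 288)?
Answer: 513809 - sqrt(589) ≈ 5.1378e+5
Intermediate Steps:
o(x) = sqrt(-288 + x)
r = 513809 (r = 514452 - 643 = 513809)
r - o(877) = 513809 - sqrt(-288 + 877) = 513809 - sqrt(589)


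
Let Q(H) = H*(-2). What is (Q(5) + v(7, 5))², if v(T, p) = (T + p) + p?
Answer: 49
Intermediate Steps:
Q(H) = -2*H
v(T, p) = T + 2*p
(Q(5) + v(7, 5))² = (-2*5 + (7 + 2*5))² = (-10 + (7 + 10))² = (-10 + 17)² = 7² = 49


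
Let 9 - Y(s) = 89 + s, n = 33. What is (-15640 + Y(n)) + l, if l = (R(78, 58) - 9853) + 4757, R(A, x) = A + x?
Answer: -20713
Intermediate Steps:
Y(s) = -80 - s (Y(s) = 9 - (89 + s) = 9 + (-89 - s) = -80 - s)
l = -4960 (l = ((78 + 58) - 9853) + 4757 = (136 - 9853) + 4757 = -9717 + 4757 = -4960)
(-15640 + Y(n)) + l = (-15640 + (-80 - 1*33)) - 4960 = (-15640 + (-80 - 33)) - 4960 = (-15640 - 113) - 4960 = -15753 - 4960 = -20713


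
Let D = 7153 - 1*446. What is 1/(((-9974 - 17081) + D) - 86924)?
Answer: -1/107272 ≈ -9.3221e-6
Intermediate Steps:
D = 6707 (D = 7153 - 446 = 6707)
1/(((-9974 - 17081) + D) - 86924) = 1/(((-9974 - 17081) + 6707) - 86924) = 1/((-27055 + 6707) - 86924) = 1/(-20348 - 86924) = 1/(-107272) = -1/107272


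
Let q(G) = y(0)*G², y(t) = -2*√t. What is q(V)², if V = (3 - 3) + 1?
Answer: 0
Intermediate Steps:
V = 1 (V = 0 + 1 = 1)
q(G) = 0 (q(G) = (-2*√0)*G² = (-2*0)*G² = 0*G² = 0)
q(V)² = 0² = 0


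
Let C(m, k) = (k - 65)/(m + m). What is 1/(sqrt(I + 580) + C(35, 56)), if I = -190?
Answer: 210/636973 + 4900*sqrt(390)/1910919 ≈ 0.050969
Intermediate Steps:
C(m, k) = (-65 + k)/(2*m) (C(m, k) = (-65 + k)/((2*m)) = (-65 + k)*(1/(2*m)) = (-65 + k)/(2*m))
1/(sqrt(I + 580) + C(35, 56)) = 1/(sqrt(-190 + 580) + (1/2)*(-65 + 56)/35) = 1/(sqrt(390) + (1/2)*(1/35)*(-9)) = 1/(sqrt(390) - 9/70) = 1/(-9/70 + sqrt(390))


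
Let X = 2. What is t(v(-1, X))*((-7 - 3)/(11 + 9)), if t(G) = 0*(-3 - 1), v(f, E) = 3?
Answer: 0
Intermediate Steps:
t(G) = 0 (t(G) = 0*(-4) = 0)
t(v(-1, X))*((-7 - 3)/(11 + 9)) = 0*((-7 - 3)/(11 + 9)) = 0*(-10/20) = 0*(-10*1/20) = 0*(-½) = 0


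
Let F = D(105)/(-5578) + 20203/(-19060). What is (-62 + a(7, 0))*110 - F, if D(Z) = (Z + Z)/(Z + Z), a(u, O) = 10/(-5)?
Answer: -374178357903/53158340 ≈ -7038.9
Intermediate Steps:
a(u, O) = -2 (a(u, O) = 10*(-1/5) = -2)
D(Z) = 1 (D(Z) = (2*Z)/((2*Z)) = (2*Z)*(1/(2*Z)) = 1)
F = -56355697/53158340 (F = 1/(-5578) + 20203/(-19060) = 1*(-1/5578) + 20203*(-1/19060) = -1/5578 - 20203/19060 = -56355697/53158340 ≈ -1.0601)
(-62 + a(7, 0))*110 - F = (-62 - 2)*110 - 1*(-56355697/53158340) = -64*110 + 56355697/53158340 = -7040 + 56355697/53158340 = -374178357903/53158340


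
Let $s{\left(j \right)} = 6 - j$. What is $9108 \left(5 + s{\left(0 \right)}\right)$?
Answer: $100188$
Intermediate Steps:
$9108 \left(5 + s{\left(0 \right)}\right) = 9108 \left(5 + \left(6 - 0\right)\right) = 9108 \left(5 + \left(6 + 0\right)\right) = 9108 \left(5 + 6\right) = 9108 \cdot 11 = 100188$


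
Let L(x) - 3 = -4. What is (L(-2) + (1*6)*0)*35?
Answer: -35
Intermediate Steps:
L(x) = -1 (L(x) = 3 - 4 = -1)
(L(-2) + (1*6)*0)*35 = (-1 + (1*6)*0)*35 = (-1 + 6*0)*35 = (-1 + 0)*35 = -1*35 = -35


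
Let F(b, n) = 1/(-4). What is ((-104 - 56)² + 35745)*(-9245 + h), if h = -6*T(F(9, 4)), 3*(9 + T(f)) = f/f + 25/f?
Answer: -551675585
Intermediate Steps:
F(b, n) = -¼
T(f) = -26/3 + 25/(3*f) (T(f) = -9 + (f/f + 25/f)/3 = -9 + (1 + 25/f)/3 = -9 + (⅓ + 25/(3*f)) = -26/3 + 25/(3*f))
h = 252 (h = -2*(25 - 26*(-¼))/(-¼) = -2*(-4)*(25 + 13/2) = -2*(-4)*63/2 = -6*(-42) = 252)
((-104 - 56)² + 35745)*(-9245 + h) = ((-104 - 56)² + 35745)*(-9245 + 252) = ((-160)² + 35745)*(-8993) = (25600 + 35745)*(-8993) = 61345*(-8993) = -551675585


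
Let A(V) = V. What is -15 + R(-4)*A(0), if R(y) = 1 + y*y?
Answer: -15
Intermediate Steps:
R(y) = 1 + y²
-15 + R(-4)*A(0) = -15 + (1 + (-4)²)*0 = -15 + (1 + 16)*0 = -15 + 17*0 = -15 + 0 = -15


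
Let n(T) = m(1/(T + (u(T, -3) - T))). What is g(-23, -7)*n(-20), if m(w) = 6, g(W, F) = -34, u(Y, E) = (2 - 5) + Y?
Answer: -204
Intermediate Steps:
u(Y, E) = -3 + Y
n(T) = 6
g(-23, -7)*n(-20) = -34*6 = -204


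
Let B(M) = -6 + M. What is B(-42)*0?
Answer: 0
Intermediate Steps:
B(-42)*0 = (-6 - 42)*0 = -48*0 = 0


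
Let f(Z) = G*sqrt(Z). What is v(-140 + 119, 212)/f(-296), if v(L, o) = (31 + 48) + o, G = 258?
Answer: -97*I*sqrt(74)/12728 ≈ -0.065558*I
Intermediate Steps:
f(Z) = 258*sqrt(Z)
v(L, o) = 79 + o
v(-140 + 119, 212)/f(-296) = (79 + 212)/((258*sqrt(-296))) = 291/((258*(2*I*sqrt(74)))) = 291/((516*I*sqrt(74))) = 291*(-I*sqrt(74)/38184) = -97*I*sqrt(74)/12728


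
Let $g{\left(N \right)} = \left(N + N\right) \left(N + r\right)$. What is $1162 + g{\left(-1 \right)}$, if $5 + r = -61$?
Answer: $1296$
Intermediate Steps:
$r = -66$ ($r = -5 - 61 = -66$)
$g{\left(N \right)} = 2 N \left(-66 + N\right)$ ($g{\left(N \right)} = \left(N + N\right) \left(N - 66\right) = 2 N \left(-66 + N\right)$)
$1162 + g{\left(-1 \right)} = 1162 + 2 \left(-1\right) \left(-66 - 1\right) = 1162 + 2 \left(-1\right) \left(-67\right) = 1162 + 134 = 1296$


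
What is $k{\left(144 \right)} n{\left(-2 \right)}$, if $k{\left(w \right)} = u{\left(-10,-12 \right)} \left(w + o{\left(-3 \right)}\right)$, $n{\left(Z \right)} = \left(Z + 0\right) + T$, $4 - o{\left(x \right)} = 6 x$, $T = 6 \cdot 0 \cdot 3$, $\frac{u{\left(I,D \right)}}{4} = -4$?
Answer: $5312$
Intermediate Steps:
$u{\left(I,D \right)} = -16$ ($u{\left(I,D \right)} = 4 \left(-4\right) = -16$)
$T = 0$ ($T = 0 \cdot 3 = 0$)
$o{\left(x \right)} = 4 - 6 x$
$n{\left(Z \right)} = Z$ ($n{\left(Z \right)} = \left(Z + 0\right) + 0 = Z + 0 = Z$)
$k{\left(w \right)} = -352 - 16 w$ ($k{\left(w \right)} = - 16 \left(w + \left(4 - -18\right)\right) = - 16 \left(w + \left(4 + 18\right)\right) = - 16 \left(w + 22\right) = - 16 \left(22 + w\right) = -352 - 16 w$)
$k{\left(144 \right)} n{\left(-2 \right)} = \left(-352 - 2304\right) \left(-2\right) = \left(-2656\right) \left(-2\right) = 5312$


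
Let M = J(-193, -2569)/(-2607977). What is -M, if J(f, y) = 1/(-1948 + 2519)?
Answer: 1/1489154867 ≈ 6.7152e-10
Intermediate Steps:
J(f, y) = 1/571
M = -1/1489154867 (M = (1/571)/(-2607977) = (1/571)*(-1/2607977) = -1/1489154867 ≈ -6.7152e-10)
-M = -1*(-1/1489154867) = 1/1489154867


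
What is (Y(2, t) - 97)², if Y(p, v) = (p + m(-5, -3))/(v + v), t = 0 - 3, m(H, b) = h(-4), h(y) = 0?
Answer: 85264/9 ≈ 9473.8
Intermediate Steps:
m(H, b) = 0
t = -3
Y(p, v) = p/(2*v) (Y(p, v) = (p + 0)/(v + v) = p/((2*v)) = p*(1/(2*v)) = p/(2*v))
(Y(2, t) - 97)² = ((½)*2/(-3) - 97)² = ((½)*2*(-⅓) - 97)² = (-⅓ - 97)² = (-292/3)² = 85264/9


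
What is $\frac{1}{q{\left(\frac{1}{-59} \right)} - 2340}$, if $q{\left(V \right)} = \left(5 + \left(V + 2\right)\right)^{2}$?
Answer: $- \frac{3481}{7975796} \approx -0.00043645$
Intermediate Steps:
$q{\left(V \right)} = \left(7 + V\right)^{2}$ ($q{\left(V \right)} = \left(5 + \left(2 + V\right)\right)^{2} = \left(7 + V\right)^{2}$)
$\frac{1}{q{\left(\frac{1}{-59} \right)} - 2340} = \frac{1}{\left(7 + \frac{1}{-59}\right)^{2} - 2340} = \frac{1}{\left(7 - \frac{1}{59}\right)^{2} - 2340} = \frac{1}{\left(\frac{412}{59}\right)^{2} - 2340} = \frac{1}{\frac{169744}{3481} - 2340} = \frac{1}{- \frac{7975796}{3481}} = - \frac{3481}{7975796}$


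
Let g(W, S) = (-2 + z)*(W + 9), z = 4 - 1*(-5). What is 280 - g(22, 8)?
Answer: 63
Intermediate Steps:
z = 9 (z = 4 + 5 = 9)
g(W, S) = 63 + 7*W (g(W, S) = (-2 + 9)*(W + 9) = 7*(9 + W) = 63 + 7*W)
280 - g(22, 8) = 280 - (63 + 7*22) = 280 - (63 + 154) = 280 - 1*217 = 280 - 217 = 63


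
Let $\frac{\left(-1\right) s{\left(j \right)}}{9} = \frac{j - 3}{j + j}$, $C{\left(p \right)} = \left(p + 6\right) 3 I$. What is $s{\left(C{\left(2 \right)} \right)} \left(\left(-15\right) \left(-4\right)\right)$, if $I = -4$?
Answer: $- \frac{4455}{16} \approx -278.44$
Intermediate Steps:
$C{\left(p \right)} = -72 - 12 p$ ($C{\left(p \right)} = \left(p + 6\right) 3 \left(-4\right) = \left(6 + p\right) \left(-12\right) = -72 - 12 p$)
$s{\left(j \right)} = - \frac{9 \left(-3 + j\right)}{2 j}$ ($s{\left(j \right)} = - 9 \frac{j - 3}{j + j} = - 9 \frac{-3 + j}{2 j} = - \frac{9 \left(-3 + j\right)}{2 j}$)
$s{\left(C{\left(2 \right)} \right)} \left(\left(-15\right) \left(-4\right)\right) = \frac{9 \left(3 - \left(-72 - 24\right)\right)}{2 \left(-72 - 24\right)} \left(\left(-15\right) \left(-4\right)\right) = \frac{9 \left(3 - \left(-72 - 24\right)\right)}{2 \left(-72 - 24\right)} 60 = \frac{9 \left(3 - -96\right)}{2 \left(-96\right)} 60 = \frac{9}{2} \left(- \frac{1}{96}\right) \left(3 + 96\right) 60 = \frac{9}{2} \left(- \frac{1}{96}\right) 99 \cdot 60 = \left(- \frac{297}{64}\right) 60 = - \frac{4455}{16}$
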